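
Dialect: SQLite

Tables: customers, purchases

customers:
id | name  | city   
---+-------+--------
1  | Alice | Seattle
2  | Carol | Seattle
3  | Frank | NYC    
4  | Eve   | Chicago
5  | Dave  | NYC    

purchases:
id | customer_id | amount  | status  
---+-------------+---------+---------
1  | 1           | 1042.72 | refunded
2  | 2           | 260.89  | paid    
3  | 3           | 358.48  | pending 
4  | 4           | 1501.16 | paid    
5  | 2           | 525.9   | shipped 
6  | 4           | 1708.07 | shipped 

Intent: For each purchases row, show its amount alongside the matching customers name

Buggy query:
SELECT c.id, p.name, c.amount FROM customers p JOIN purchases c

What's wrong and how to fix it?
Bug: JOIN with no ON clause produces a cartesian product; every purchases row pairs with every customers row

Fix: Add ON c.customer_id = p.id to the JOIN

Corrected query:
SELECT c.id, p.name, c.amount FROM customers p JOIN purchases c ON c.customer_id = p.id

Result:
id | name  | amount 
---+-------+--------
1  | Alice | 1042.72
2  | Carol | 260.89 
3  | Frank | 358.48 
4  | Eve   | 1501.16
5  | Carol | 525.9  
6  | Eve   | 1708.07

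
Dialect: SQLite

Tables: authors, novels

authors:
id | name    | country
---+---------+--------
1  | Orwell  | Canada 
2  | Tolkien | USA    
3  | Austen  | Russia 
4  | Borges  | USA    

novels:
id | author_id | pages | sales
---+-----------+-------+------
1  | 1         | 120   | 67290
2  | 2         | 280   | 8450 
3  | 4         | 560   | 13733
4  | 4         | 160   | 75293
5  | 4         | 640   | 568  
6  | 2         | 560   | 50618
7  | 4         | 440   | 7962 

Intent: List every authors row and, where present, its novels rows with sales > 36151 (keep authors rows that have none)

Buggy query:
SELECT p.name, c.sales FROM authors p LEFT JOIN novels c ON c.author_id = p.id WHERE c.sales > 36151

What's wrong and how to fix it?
Bug: Filtering c.sales in WHERE discards the NULL rows produced by LEFT JOIN, turning it into an inner join

Fix: Move the right-table condition into the ON clause so unmatched parents are kept

Corrected query:
SELECT p.name, c.sales FROM authors p LEFT JOIN novels c ON c.author_id = p.id AND c.sales > 36151

Result:
name    | sales
--------+------
Orwell  | 67290
Tolkien | 50618
Austen  | NULL 
Borges  | 75293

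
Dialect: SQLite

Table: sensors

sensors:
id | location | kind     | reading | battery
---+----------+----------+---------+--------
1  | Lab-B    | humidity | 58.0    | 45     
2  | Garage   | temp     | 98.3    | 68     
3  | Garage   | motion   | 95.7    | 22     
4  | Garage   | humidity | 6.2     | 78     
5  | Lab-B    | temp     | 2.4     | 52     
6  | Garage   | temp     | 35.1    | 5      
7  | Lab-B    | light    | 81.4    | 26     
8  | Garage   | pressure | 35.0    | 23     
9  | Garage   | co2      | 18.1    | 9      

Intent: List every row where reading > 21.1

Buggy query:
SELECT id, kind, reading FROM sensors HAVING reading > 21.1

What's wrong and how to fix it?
Bug: HAVING filters the output of aggregation, but this query has no GROUP BY and no aggregate functions, so SQLite rejects it (HAVING clause on a non-aggregate query); the condition here is per row

Fix: Replace HAVING with WHERE since the condition applies to individual rows

Corrected query:
SELECT id, kind, reading FROM sensors WHERE reading > 21.1

Result:
id | kind     | reading
---+----------+--------
1  | humidity | 58     
2  | temp     | 98.3   
3  | motion   | 95.7   
6  | temp     | 35.1   
7  | light    | 81.4   
8  | pressure | 35     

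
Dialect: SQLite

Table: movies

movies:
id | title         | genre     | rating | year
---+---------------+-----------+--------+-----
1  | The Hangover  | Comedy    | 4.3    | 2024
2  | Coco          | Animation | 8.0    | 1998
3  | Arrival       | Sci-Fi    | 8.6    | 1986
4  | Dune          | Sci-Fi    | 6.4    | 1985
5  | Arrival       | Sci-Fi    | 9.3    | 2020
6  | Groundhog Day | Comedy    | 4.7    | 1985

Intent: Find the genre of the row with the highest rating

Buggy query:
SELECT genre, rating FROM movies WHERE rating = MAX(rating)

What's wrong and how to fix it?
Bug: WHERE is evaluated per row; an aggregate over the whole table isn't defined there

Fix: Wrap MAX in a scalar subquery so WHERE compares against a single value

Corrected query:
SELECT genre, rating FROM movies WHERE rating = (SELECT MAX(rating) FROM movies)

Result:
genre  | rating
-------+-------
Sci-Fi | 9.3   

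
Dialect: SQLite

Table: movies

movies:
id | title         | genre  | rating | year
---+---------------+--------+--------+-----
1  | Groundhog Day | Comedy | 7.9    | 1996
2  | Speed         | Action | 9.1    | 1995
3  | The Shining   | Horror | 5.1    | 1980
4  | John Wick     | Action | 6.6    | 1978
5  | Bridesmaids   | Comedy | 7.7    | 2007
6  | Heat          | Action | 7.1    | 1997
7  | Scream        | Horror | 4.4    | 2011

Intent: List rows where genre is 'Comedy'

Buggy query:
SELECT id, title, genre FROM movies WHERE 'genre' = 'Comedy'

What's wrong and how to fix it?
Bug: Single quotes denote string literals in SQL; the column name is being compared as a constant string

Fix: Remove the quotes around the column name (or use double quotes for an identifier)

Corrected query:
SELECT id, title, genre FROM movies WHERE genre = 'Comedy'

Result:
id | title         | genre 
---+---------------+-------
1  | Groundhog Day | Comedy
5  | Bridesmaids   | Comedy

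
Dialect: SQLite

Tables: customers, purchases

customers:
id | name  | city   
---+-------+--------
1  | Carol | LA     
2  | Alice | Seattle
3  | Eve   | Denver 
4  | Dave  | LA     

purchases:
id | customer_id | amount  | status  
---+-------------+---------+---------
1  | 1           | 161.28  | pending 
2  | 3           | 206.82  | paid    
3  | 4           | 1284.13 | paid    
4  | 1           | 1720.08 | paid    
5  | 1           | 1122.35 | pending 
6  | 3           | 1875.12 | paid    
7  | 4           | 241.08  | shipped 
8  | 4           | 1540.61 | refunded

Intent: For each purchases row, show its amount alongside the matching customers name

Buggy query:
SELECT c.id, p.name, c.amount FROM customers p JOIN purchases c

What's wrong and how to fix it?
Bug: JOIN with no ON clause produces a cartesian product; every purchases row pairs with every customers row

Fix: Add ON c.customer_id = p.id to the JOIN

Corrected query:
SELECT c.id, p.name, c.amount FROM customers p JOIN purchases c ON c.customer_id = p.id

Result:
id | name  | amount 
---+-------+--------
1  | Carol | 161.28 
2  | Eve   | 206.82 
3  | Dave  | 1284.13
4  | Carol | 1720.08
5  | Carol | 1122.35
6  | Eve   | 1875.12
7  | Dave  | 241.08 
8  | Dave  | 1540.61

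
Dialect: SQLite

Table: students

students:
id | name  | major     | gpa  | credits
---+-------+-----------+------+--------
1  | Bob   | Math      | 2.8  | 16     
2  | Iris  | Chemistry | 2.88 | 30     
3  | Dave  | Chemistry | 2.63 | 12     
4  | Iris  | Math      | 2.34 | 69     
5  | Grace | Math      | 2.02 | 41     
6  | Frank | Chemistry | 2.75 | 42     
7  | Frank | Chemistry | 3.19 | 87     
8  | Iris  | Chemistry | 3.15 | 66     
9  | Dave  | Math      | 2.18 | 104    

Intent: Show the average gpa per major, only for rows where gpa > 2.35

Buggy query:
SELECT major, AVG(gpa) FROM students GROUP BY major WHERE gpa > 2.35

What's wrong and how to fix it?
Bug: WHERE cannot follow GROUP BY

Fix: Place WHERE between FROM and GROUP BY

Corrected query:
SELECT major, AVG(gpa) FROM students WHERE gpa > 2.35 GROUP BY major

Result:
major     | AVG(gpa)
----------+---------
Chemistry | 2.92    
Math      | 2.8     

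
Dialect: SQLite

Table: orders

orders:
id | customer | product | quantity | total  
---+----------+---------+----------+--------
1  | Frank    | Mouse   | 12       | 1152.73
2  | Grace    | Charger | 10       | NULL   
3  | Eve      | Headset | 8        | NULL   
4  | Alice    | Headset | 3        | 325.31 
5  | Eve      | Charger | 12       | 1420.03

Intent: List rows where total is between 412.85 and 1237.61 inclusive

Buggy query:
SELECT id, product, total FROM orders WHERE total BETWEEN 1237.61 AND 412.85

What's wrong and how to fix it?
Bug: BETWEEN expects the lower bound first; with 1237.61 AND 412.85 the range is empty

Fix: Swap the bounds so the smaller value comes first

Corrected query:
SELECT id, product, total FROM orders WHERE total BETWEEN 412.85 AND 1237.61

Result:
id | product | total  
---+---------+--------
1  | Mouse   | 1152.73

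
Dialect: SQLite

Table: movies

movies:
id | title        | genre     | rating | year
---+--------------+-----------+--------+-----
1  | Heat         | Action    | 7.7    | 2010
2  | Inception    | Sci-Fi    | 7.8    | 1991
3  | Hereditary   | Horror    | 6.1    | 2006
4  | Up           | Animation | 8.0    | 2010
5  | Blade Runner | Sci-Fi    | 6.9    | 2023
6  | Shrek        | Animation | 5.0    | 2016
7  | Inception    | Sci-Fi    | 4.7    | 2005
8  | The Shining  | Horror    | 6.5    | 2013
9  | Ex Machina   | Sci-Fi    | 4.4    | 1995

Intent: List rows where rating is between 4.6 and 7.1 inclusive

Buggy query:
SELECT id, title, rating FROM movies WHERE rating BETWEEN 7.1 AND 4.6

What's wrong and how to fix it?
Bug: The bounds are reversed; BETWEEN a AND b requires a <= b to match anything

Fix: Write BETWEEN 4.6 AND 7.1

Corrected query:
SELECT id, title, rating FROM movies WHERE rating BETWEEN 4.6 AND 7.1

Result:
id | title        | rating
---+--------------+-------
3  | Hereditary   | 6.1   
5  | Blade Runner | 6.9   
6  | Shrek        | 5     
7  | Inception    | 4.7   
8  | The Shining  | 6.5   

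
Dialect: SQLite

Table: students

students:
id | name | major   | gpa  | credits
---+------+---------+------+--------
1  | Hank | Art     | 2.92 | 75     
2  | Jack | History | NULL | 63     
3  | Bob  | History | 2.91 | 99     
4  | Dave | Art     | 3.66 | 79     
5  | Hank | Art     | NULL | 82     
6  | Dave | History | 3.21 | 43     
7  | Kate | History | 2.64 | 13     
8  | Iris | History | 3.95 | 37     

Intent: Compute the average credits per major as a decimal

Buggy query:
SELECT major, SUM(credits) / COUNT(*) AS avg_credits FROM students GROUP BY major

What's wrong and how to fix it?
Bug: Both operands are integers, so '/' performs integer division and truncates

Fix: Cast one side to REAL so the division keeps the fractional part

Corrected query:
SELECT major, SUM(credits) * 1.0 / COUNT(*) AS avg_credits FROM students GROUP BY major

Result:
major   | avg_credits
--------+------------
Art     | 78.666667  
History | 51         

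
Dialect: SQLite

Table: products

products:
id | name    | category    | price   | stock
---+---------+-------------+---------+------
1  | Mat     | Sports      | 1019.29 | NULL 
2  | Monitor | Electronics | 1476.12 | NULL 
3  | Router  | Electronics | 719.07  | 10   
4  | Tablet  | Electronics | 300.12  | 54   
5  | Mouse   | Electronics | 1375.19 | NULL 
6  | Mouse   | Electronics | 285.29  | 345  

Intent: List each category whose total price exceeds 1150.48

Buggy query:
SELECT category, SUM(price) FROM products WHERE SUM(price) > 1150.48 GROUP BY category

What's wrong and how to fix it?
Bug: SUM(price) is an aggregate, but WHERE filters rows before aggregation

Fix: Move the aggregate condition to a HAVING clause

Corrected query:
SELECT category, SUM(price) FROM products GROUP BY category HAVING SUM(price) > 1150.48

Result:
category    | SUM(price)
------------+-----------
Electronics | 4155.79   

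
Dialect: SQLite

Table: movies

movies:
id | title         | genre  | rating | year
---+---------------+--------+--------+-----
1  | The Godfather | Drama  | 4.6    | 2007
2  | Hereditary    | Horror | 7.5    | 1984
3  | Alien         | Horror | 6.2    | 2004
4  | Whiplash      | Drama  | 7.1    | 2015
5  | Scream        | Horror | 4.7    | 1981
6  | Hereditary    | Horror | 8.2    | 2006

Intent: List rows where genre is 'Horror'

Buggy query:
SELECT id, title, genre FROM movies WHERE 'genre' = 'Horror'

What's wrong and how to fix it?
Bug: 'genre' in single quotes is a string literal, not the column; the comparison is literal-vs-literal and never true

Fix: Remove the quotes around the column name (or use double quotes for an identifier)

Corrected query:
SELECT id, title, genre FROM movies WHERE genre = 'Horror'

Result:
id | title      | genre 
---+------------+-------
2  | Hereditary | Horror
3  | Alien      | Horror
5  | Scream     | Horror
6  | Hereditary | Horror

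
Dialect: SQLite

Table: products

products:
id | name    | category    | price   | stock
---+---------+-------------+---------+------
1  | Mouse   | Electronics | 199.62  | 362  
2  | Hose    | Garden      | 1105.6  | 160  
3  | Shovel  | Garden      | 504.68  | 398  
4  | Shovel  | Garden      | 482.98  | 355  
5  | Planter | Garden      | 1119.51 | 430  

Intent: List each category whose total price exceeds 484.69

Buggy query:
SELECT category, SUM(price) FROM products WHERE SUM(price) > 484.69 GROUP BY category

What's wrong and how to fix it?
Bug: WHERE runs before GROUP BY, so aggregates aren't available there

Fix: Move the aggregate condition to a HAVING clause

Corrected query:
SELECT category, SUM(price) FROM products GROUP BY category HAVING SUM(price) > 484.69

Result:
category | SUM(price)
---------+-----------
Garden   | 3212.77   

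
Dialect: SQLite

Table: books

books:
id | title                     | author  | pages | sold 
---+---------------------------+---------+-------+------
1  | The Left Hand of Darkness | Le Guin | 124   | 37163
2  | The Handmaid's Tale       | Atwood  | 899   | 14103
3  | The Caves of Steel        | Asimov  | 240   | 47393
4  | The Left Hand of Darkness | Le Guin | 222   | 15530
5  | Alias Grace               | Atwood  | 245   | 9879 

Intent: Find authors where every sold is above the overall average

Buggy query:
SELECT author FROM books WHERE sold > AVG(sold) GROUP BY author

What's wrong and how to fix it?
Bug: AVG() is an aggregate; it can't sit directly in WHERE

Fix: Compute the overall average in a scalar subquery and compare each group's MIN against it in HAVING

Corrected query:
SELECT author FROM books GROUP BY author HAVING MIN(sold) > (SELECT AVG(sold) FROM books)

Result:
author
------
Asimov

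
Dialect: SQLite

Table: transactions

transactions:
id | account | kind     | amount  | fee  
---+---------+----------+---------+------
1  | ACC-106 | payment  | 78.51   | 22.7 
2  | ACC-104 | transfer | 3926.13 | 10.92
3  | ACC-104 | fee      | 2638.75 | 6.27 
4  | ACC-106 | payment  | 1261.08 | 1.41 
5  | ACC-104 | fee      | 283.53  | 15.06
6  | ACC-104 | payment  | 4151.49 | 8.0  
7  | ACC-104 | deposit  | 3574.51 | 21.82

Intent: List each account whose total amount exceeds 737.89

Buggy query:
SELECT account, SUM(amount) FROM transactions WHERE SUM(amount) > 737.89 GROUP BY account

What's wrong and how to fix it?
Bug: SUM(amount) is an aggregate, but WHERE filters rows before aggregation

Fix: Move the aggregate condition to a HAVING clause

Corrected query:
SELECT account, SUM(amount) FROM transactions GROUP BY account HAVING SUM(amount) > 737.89

Result:
account | SUM(amount)
--------+------------
ACC-104 | 14574.41   
ACC-106 | 1339.59    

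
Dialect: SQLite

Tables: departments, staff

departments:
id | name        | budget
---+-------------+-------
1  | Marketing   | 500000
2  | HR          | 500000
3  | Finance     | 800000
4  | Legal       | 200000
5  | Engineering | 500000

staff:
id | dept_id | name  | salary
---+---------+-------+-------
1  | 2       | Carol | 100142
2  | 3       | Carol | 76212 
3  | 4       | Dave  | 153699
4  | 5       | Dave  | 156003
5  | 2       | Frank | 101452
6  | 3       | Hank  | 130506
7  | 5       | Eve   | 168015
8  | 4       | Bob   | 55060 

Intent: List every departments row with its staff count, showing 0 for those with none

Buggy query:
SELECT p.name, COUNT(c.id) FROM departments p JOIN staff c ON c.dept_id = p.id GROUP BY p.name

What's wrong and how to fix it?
Bug: An inner join excludes parents with zero children

Fix: Switch to LEFT JOIN to retain unmatched parent rows

Corrected query:
SELECT p.name, COUNT(c.id) FROM departments p LEFT JOIN staff c ON c.dept_id = p.id GROUP BY p.name

Result:
name        | COUNT(c.id)
------------+------------
Engineering | 2          
Finance     | 2          
HR          | 2          
Legal       | 2          
Marketing   | 0          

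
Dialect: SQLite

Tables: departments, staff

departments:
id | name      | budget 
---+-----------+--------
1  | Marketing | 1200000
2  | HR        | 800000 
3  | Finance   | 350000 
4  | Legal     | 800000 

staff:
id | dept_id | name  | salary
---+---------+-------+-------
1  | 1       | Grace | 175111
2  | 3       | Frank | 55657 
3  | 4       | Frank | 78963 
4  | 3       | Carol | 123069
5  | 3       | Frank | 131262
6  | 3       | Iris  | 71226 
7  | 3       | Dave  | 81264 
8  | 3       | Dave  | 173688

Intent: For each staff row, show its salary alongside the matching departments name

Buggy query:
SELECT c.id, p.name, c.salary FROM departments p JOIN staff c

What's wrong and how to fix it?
Bug: Missing join condition: each staff row is matched to all departments rows instead of just its own

Fix: Add ON c.dept_id = p.id to the JOIN

Corrected query:
SELECT c.id, p.name, c.salary FROM departments p JOIN staff c ON c.dept_id = p.id

Result:
id | name      | salary
---+-----------+-------
1  | Marketing | 175111
2  | Finance   | 55657 
3  | Legal     | 78963 
4  | Finance   | 123069
5  | Finance   | 131262
6  | Finance   | 71226 
7  | Finance   | 81264 
8  | Finance   | 173688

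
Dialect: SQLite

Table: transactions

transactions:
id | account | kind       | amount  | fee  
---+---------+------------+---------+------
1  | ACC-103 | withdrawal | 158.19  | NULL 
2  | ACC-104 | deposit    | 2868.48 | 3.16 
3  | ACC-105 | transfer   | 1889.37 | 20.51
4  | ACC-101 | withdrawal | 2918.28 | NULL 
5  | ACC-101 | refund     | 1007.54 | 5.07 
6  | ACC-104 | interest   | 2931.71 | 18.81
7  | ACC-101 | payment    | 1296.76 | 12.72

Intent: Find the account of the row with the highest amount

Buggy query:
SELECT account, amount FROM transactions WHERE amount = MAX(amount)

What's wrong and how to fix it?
Bug: WHERE is evaluated per row; an aggregate over the whole table isn't defined there

Fix: Use a subquery: WHERE amount = (SELECT MAX(amount) FROM transactions)

Corrected query:
SELECT account, amount FROM transactions WHERE amount = (SELECT MAX(amount) FROM transactions)

Result:
account | amount 
--------+--------
ACC-104 | 2931.71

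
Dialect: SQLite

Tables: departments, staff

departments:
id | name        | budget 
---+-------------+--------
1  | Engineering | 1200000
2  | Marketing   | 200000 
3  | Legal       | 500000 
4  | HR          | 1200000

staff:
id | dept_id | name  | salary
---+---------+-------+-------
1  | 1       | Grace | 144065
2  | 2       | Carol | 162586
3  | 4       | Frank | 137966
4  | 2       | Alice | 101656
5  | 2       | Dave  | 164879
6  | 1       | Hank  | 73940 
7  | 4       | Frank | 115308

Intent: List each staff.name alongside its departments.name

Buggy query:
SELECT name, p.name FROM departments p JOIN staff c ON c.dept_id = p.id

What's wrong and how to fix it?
Bug: 'name' exists in both joined tables, so the database can't tell which one is meant

Fix: Prefix ambiguous columns with the table alias

Corrected query:
SELECT c.name, p.name FROM departments p JOIN staff c ON c.dept_id = p.id

Result:
name  | name       
------+------------
Grace | Engineering
Carol | Marketing  
Frank | HR         
Alice | Marketing  
Dave  | Marketing  
Hank  | Engineering
Frank | HR         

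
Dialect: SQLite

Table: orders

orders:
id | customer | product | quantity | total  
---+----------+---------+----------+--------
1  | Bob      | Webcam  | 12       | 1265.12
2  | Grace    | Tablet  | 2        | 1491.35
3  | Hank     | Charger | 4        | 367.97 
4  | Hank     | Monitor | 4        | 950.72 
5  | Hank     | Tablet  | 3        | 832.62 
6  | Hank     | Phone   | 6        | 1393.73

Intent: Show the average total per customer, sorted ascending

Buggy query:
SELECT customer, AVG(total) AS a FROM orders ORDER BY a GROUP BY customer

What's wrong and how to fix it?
Bug: GROUP BY must precede ORDER BY

Fix: Move ORDER BY to the end, after GROUP BY

Corrected query:
SELECT customer, AVG(total) AS a FROM orders GROUP BY customer ORDER BY a

Result:
customer | a      
---------+--------
Hank     | 886.26 
Bob      | 1265.12
Grace    | 1491.35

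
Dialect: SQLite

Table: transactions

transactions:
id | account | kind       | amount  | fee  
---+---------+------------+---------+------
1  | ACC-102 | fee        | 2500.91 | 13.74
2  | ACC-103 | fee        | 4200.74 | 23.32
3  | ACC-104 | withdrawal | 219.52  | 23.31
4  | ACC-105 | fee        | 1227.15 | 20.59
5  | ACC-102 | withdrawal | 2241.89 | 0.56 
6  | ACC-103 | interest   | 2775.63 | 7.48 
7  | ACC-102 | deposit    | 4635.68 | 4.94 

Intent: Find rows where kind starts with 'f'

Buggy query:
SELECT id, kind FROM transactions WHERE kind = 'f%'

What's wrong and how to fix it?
Bug: '=' compares the literal string including the % character; pattern matching needs LIKE

Fix: Use LIKE for wildcard pattern matching

Corrected query:
SELECT id, kind FROM transactions WHERE kind LIKE 'f%'

Result:
id | kind
---+-----
1  | fee 
2  | fee 
4  | fee 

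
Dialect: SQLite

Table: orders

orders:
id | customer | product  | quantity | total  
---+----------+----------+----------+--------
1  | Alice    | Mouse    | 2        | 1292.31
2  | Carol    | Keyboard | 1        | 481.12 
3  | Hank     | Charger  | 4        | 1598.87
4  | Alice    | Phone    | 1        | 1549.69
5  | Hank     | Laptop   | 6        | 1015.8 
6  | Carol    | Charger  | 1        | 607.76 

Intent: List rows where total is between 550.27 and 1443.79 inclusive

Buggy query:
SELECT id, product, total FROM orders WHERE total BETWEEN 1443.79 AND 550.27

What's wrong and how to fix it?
Bug: BETWEEN expects the lower bound first; with 1443.79 AND 550.27 the range is empty

Fix: Write BETWEEN 550.27 AND 1443.79

Corrected query:
SELECT id, product, total FROM orders WHERE total BETWEEN 550.27 AND 1443.79

Result:
id | product | total  
---+---------+--------
1  | Mouse   | 1292.31
5  | Laptop  | 1015.8 
6  | Charger | 607.76 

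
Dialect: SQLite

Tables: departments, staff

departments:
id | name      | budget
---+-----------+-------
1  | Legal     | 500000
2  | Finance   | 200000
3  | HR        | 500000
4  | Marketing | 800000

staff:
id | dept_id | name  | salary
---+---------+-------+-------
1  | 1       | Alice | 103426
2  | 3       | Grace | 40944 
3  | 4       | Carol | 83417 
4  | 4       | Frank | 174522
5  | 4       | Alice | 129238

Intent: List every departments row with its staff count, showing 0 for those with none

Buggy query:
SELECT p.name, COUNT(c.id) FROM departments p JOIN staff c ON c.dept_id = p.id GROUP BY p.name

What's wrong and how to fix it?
Bug: INNER JOIN drops departments rows that have no matching staff rows

Fix: Switch to LEFT JOIN to retain unmatched parent rows

Corrected query:
SELECT p.name, COUNT(c.id) FROM departments p LEFT JOIN staff c ON c.dept_id = p.id GROUP BY p.name

Result:
name      | COUNT(c.id)
----------+------------
Finance   | 0          
HR        | 1          
Legal     | 1          
Marketing | 3          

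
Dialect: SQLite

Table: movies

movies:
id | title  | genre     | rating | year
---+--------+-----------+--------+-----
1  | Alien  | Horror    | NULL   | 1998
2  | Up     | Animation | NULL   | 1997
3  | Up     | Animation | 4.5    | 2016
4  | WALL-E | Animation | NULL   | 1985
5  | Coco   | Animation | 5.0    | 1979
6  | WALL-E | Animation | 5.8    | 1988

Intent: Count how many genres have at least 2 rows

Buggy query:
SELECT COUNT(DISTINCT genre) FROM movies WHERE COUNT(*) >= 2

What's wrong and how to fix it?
Bug: WHERE filters individual rows, not groups, so a group-level COUNT is invalid there

Fix: Use a subquery that GROUPs and filters with HAVING, then count its rows

Corrected query:
SELECT COUNT(*) FROM (SELECT genre FROM movies GROUP BY genre HAVING COUNT(*) >= 2)

Result:
COUNT(*)
--------
1       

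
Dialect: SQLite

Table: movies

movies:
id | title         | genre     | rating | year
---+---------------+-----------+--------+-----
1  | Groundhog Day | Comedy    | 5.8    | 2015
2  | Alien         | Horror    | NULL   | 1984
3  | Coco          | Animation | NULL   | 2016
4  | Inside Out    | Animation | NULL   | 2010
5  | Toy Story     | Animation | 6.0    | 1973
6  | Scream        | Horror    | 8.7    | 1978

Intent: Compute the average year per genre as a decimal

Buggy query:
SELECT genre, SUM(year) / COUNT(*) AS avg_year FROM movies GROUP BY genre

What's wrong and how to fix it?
Bug: SUM(year) and COUNT(*) are both integers; the division truncates the fractional part

Fix: Cast one side to REAL so the division keeps the fractional part

Corrected query:
SELECT genre, SUM(year) * 1.0 / COUNT(*) AS avg_year FROM movies GROUP BY genre

Result:
genre     | avg_year   
----------+------------
Animation | 1999.666667
Comedy    | 2015       
Horror    | 1981       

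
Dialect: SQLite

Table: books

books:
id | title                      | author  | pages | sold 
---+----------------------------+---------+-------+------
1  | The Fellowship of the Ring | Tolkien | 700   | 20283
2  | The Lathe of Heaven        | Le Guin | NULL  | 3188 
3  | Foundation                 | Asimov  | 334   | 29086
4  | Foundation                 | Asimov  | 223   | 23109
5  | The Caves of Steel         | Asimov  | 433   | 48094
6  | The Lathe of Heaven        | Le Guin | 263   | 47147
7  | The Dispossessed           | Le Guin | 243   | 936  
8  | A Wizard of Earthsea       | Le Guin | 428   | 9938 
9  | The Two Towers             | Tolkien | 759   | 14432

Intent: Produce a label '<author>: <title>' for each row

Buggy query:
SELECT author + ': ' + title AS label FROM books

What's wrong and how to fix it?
Bug: '+' is numeric addition; on text columns SQLite converts them to 0 instead of concatenating

Fix: Replace + with || to concatenate text

Corrected query:
SELECT author || ': ' || title AS label FROM books

Result:
label                              
-----------------------------------
Tolkien: The Fellowship of the Ring
Le Guin: The Lathe of Heaven       
Asimov: Foundation                 
Asimov: Foundation                 
Asimov: The Caves of Steel         
Le Guin: The Lathe of Heaven       
Le Guin: The Dispossessed          
Le Guin: A Wizard of Earthsea      
Tolkien: The Two Towers            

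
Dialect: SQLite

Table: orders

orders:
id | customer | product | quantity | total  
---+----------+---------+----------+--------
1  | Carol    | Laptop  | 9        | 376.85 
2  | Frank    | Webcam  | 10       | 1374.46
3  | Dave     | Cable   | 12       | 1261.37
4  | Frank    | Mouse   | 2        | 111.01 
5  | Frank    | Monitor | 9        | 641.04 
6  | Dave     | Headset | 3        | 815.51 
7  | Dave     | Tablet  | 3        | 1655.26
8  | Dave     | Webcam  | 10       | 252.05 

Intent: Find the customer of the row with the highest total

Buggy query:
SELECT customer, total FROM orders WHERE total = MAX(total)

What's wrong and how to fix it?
Bug: WHERE is evaluated per row; an aggregate over the whole table isn't defined there

Fix: Wrap MAX in a scalar subquery so WHERE compares against a single value

Corrected query:
SELECT customer, total FROM orders WHERE total = (SELECT MAX(total) FROM orders)

Result:
customer | total  
---------+--------
Dave     | 1655.26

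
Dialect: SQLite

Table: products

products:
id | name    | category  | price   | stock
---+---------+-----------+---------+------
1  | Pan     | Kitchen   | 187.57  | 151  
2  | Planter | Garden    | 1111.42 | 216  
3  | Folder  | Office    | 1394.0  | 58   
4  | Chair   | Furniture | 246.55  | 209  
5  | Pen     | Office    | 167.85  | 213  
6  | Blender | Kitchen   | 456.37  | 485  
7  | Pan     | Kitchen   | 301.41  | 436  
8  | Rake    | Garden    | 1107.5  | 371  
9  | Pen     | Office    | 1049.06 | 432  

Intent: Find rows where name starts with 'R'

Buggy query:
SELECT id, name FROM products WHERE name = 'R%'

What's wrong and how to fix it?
Bug: '=' compares the literal string including the % character; pattern matching needs LIKE

Fix: Replace '=' with LIKE so 'R%' is treated as a pattern

Corrected query:
SELECT id, name FROM products WHERE name LIKE 'R%'

Result:
id | name
---+-----
8  | Rake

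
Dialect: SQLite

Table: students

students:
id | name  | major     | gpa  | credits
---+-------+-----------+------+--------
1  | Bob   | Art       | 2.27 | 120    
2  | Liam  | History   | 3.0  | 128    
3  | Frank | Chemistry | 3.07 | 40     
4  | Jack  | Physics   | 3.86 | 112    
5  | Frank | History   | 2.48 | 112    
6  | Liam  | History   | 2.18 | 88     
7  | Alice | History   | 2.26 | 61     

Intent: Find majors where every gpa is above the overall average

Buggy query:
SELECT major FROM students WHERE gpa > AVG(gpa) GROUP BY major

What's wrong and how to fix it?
Bug: AVG() is an aggregate; it can't sit directly in WHERE

Fix: Use a subquery for AVG and a HAVING MIN(...) filter so the condition holds for every row in the group

Corrected query:
SELECT major FROM students GROUP BY major HAVING MIN(gpa) > (SELECT AVG(gpa) FROM students)

Result:
major    
---------
Chemistry
Physics  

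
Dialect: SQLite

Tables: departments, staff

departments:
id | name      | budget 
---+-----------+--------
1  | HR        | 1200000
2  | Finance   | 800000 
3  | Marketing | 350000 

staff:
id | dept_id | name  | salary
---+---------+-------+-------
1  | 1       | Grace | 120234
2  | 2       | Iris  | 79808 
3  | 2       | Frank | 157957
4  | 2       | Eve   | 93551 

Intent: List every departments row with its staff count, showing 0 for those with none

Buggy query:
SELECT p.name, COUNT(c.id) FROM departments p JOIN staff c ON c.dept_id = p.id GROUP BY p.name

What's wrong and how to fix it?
Bug: INNER JOIN drops departments rows that have no matching staff rows

Fix: Use LEFT JOIN so parents without children still appear (COUNT(c.id) gives 0)

Corrected query:
SELECT p.name, COUNT(c.id) FROM departments p LEFT JOIN staff c ON c.dept_id = p.id GROUP BY p.name

Result:
name      | COUNT(c.id)
----------+------------
Finance   | 3          
HR        | 1          
Marketing | 0          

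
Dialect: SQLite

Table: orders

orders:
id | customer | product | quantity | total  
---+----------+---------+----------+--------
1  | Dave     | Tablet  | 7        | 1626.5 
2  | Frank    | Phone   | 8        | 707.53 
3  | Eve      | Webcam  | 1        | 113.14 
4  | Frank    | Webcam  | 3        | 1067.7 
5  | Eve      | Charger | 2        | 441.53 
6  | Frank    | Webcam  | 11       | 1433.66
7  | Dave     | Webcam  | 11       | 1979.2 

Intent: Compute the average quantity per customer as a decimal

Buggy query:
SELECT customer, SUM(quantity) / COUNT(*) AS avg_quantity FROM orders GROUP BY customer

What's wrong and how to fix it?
Bug: SUM(quantity) and COUNT(*) are both integers; the division truncates the fractional part

Fix: Multiply by 1.0 (or CAST to REAL) to force floating-point division

Corrected query:
SELECT customer, SUM(quantity) * 1.0 / COUNT(*) AS avg_quantity FROM orders GROUP BY customer

Result:
customer | avg_quantity
---------+-------------
Dave     | 9           
Eve      | 1.5         
Frank    | 7.333333    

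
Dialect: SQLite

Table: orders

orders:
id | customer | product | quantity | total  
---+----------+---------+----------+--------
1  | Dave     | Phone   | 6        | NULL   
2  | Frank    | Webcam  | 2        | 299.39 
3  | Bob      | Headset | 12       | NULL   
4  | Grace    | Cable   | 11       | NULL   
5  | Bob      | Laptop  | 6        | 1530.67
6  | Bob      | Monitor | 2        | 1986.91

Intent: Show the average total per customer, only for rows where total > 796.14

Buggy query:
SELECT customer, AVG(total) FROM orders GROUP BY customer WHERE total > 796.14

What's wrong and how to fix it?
Bug: Row-level WHERE must come before GROUP BY in the clause order

Fix: Move the WHERE clause before GROUP BY

Corrected query:
SELECT customer, AVG(total) FROM orders WHERE total > 796.14 GROUP BY customer

Result:
customer | AVG(total)
---------+-----------
Bob      | 1758.79   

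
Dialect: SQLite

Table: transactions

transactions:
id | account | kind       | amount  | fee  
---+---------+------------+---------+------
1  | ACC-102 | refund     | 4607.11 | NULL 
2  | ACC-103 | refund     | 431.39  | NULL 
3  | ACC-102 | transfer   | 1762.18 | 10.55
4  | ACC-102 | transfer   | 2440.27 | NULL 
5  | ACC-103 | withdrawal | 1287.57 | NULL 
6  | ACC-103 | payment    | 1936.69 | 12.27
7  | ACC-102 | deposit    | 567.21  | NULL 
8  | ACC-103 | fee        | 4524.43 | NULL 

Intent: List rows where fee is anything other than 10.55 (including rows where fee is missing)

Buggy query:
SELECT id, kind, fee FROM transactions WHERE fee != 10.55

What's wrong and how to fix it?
Bug: Inequality against NULL is unknown, not true; rows with NULL are dropped

Fix: Handle NULL separately with IS NULL alongside the inequality

Corrected query:
SELECT id, kind, fee FROM transactions WHERE fee != 10.55 OR fee IS NULL

Result:
id | kind       | fee  
---+------------+------
1  | refund     | NULL 
2  | refund     | NULL 
4  | transfer   | NULL 
5  | withdrawal | NULL 
6  | payment    | 12.27
7  | deposit    | NULL 
8  | fee        | NULL 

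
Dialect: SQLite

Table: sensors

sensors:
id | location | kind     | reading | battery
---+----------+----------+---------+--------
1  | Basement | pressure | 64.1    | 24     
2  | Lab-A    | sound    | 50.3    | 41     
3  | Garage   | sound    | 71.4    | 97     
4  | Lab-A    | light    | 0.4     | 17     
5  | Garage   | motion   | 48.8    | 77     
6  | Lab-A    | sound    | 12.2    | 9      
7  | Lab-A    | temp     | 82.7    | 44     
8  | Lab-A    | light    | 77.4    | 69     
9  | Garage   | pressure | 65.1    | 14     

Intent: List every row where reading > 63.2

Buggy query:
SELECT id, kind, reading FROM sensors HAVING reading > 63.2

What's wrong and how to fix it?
Bug: HAVING filters the output of aggregation, but this query has no GROUP BY and no aggregate functions, so SQLite rejects it (HAVING clause on a non-aggregate query); the condition here is per row

Fix: Use WHERE for row-level filtering

Corrected query:
SELECT id, kind, reading FROM sensors WHERE reading > 63.2

Result:
id | kind     | reading
---+----------+--------
1  | pressure | 64.1   
3  | sound    | 71.4   
7  | temp     | 82.7   
8  | light    | 77.4   
9  | pressure | 65.1   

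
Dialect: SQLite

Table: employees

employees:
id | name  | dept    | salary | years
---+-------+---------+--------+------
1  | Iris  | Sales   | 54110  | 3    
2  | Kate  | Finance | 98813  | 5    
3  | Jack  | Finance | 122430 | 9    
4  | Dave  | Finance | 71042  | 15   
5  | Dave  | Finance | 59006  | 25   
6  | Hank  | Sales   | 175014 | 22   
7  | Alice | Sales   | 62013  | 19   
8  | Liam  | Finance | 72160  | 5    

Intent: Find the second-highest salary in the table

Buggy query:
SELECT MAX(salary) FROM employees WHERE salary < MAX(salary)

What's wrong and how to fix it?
Bug: The inner MAX is an aggregate inside WHERE, which is not allowed

Fix: Put the inner MAX in a scalar subquery

Corrected query:
SELECT MAX(salary) FROM employees WHERE salary < (SELECT MAX(salary) FROM employees)

Result:
MAX(salary)
-----------
122430     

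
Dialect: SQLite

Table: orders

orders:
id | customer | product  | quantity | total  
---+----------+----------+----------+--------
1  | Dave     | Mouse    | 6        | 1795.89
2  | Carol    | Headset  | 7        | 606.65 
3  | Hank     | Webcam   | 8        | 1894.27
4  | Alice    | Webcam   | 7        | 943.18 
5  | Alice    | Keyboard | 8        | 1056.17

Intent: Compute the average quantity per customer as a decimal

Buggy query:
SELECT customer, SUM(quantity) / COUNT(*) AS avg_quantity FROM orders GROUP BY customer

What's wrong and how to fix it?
Bug: SUM(quantity) and COUNT(*) are both integers; the division truncates the fractional part

Fix: Multiply by 1.0 (or CAST to REAL) to force floating-point division

Corrected query:
SELECT customer, SUM(quantity) * 1.0 / COUNT(*) AS avg_quantity FROM orders GROUP BY customer

Result:
customer | avg_quantity
---------+-------------
Alice    | 7.5         
Carol    | 7           
Dave     | 6           
Hank     | 8           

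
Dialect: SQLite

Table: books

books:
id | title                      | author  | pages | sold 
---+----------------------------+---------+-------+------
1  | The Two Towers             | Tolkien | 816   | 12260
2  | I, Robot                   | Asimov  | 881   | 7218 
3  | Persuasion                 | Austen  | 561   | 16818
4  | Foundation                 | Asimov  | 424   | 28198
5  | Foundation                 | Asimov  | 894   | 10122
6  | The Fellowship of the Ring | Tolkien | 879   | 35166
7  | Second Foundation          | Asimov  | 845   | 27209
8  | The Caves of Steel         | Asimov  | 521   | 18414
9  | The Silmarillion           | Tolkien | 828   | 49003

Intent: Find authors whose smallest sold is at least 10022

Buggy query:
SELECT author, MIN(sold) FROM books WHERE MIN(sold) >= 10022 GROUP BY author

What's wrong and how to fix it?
Bug: Aggregates like MIN are computed per group after WHERE runs

Fix: Use HAVING for the per-group MIN condition

Corrected query:
SELECT author, MIN(sold) FROM books GROUP BY author HAVING MIN(sold) >= 10022

Result:
author  | MIN(sold)
--------+----------
Austen  | 16818    
Tolkien | 12260    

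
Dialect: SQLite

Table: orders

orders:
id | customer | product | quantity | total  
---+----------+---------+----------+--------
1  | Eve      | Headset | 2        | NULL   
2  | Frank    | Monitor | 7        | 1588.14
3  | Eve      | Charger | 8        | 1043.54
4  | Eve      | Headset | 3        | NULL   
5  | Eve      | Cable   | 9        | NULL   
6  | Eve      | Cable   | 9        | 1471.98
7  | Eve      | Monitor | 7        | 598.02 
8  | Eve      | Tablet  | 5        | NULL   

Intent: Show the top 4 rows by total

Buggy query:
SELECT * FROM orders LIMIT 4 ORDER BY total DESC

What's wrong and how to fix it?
Bug: LIMIT must come after ORDER BY

Fix: Swap the clauses: ORDER BY first, then LIMIT

Corrected query:
SELECT * FROM orders ORDER BY total DESC LIMIT 4

Result:
id | customer | product | quantity | total  
---+----------+---------+----------+--------
2  | Frank    | Monitor | 7        | 1588.14
6  | Eve      | Cable   | 9        | 1471.98
3  | Eve      | Charger | 8        | 1043.54
7  | Eve      | Monitor | 7        | 598.02 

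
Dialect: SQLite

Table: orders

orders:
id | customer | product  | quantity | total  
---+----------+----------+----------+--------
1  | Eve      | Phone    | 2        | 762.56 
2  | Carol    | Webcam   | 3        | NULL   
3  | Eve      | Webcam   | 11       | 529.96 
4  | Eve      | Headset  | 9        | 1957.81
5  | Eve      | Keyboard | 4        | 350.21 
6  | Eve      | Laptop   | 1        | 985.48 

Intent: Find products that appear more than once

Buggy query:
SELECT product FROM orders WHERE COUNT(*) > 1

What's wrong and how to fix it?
Bug: COUNT(*) is an aggregate and cannot be used in WHERE

Fix: GROUP BY product, then filter groups with HAVING COUNT(*) > 1

Corrected query:
SELECT product FROM orders GROUP BY product HAVING COUNT(*) > 1

Result:
product
-------
Webcam 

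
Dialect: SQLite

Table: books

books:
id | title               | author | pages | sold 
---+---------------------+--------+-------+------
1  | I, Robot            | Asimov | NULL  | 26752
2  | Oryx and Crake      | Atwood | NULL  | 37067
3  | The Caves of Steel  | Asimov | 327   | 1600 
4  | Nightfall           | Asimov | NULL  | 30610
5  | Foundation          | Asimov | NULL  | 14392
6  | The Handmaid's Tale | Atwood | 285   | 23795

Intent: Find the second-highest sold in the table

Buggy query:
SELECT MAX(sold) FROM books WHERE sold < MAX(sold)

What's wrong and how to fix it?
Bug: MAX(sold) on the right of the comparison is an aggregate-in-WHERE error

Fix: Put the inner MAX in a scalar subquery

Corrected query:
SELECT MAX(sold) FROM books WHERE sold < (SELECT MAX(sold) FROM books)

Result:
MAX(sold)
---------
30610    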